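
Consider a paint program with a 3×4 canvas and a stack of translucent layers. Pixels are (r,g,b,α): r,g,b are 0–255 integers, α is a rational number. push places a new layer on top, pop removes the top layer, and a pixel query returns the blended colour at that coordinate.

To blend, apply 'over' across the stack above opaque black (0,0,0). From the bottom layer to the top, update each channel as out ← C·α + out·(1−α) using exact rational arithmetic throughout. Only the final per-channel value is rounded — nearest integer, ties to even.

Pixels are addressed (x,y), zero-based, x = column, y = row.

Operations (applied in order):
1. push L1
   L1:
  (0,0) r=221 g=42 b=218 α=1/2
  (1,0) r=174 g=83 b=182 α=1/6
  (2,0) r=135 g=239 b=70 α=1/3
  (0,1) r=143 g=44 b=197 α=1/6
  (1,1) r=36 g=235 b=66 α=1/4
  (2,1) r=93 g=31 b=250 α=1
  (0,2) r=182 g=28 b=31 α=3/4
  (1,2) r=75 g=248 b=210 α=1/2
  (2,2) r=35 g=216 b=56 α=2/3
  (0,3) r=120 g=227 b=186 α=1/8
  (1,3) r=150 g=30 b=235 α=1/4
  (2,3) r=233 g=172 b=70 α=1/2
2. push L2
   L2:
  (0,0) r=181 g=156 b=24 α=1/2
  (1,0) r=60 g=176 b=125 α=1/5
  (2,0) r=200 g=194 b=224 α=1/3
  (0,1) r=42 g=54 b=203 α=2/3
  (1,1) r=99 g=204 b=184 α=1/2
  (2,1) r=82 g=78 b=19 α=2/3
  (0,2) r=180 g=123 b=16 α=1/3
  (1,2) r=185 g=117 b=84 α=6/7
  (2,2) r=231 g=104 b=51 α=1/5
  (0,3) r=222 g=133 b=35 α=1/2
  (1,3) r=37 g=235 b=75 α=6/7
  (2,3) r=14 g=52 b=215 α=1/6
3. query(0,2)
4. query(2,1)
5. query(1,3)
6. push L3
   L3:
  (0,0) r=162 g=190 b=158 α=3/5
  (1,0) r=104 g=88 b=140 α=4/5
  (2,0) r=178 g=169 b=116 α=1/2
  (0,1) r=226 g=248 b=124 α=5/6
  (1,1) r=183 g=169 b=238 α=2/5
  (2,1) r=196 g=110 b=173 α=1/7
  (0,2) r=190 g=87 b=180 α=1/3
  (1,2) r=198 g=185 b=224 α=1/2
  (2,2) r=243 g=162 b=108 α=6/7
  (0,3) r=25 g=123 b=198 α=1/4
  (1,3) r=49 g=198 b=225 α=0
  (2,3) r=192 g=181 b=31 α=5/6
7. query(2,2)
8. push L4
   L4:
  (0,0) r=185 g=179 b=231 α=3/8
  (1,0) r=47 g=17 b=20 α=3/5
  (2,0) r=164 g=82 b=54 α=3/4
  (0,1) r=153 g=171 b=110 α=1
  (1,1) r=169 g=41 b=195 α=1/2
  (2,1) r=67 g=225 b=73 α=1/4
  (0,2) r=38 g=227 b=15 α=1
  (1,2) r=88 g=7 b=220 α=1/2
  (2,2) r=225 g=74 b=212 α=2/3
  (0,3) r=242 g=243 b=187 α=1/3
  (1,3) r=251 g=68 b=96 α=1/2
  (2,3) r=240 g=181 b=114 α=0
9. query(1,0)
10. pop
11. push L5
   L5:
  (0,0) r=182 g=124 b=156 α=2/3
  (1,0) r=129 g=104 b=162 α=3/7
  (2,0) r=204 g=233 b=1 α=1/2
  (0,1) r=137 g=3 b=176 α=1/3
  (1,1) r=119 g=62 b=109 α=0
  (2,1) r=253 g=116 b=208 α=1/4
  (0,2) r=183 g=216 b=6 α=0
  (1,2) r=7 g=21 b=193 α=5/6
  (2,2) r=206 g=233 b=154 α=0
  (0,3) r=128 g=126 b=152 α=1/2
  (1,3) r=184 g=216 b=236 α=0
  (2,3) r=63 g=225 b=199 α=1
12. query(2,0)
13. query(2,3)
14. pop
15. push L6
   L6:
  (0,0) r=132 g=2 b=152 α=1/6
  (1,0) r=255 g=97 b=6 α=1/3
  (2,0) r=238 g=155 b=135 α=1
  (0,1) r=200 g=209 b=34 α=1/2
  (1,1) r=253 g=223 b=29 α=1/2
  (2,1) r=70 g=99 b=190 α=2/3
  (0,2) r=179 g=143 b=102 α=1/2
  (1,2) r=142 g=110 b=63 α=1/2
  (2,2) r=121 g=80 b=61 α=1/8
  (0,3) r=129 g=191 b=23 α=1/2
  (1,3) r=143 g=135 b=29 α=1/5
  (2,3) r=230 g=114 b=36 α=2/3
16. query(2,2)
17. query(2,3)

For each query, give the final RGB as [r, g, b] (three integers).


(0,2) stack=L1,L2; from [0,0,0]:
L1 α=3/4: [273/2, 21, 93/4]
L2 α=1/3: [151, 55, 125/6]
= [151, 55, 21]

at x=2,y=1 over L1,L2:
+L1 (α=1) → [93, 31, 250]
+L2 (α=2/3) → [257/3, 187/3, 96]
→ [86, 62, 96]

at x=1,y=3 over L1,L2:
after L1 α=1/4: [75/2, 15/2, 235/4]
after L2 α=6/7: [519/14, 405/2, 2035/28]
→ [37, 202, 73]

(2,2) stack=L1,L2,L3; from [0,0,0]:
after L1 α=2/3: [70/3, 144, 112/3]
after L2 α=1/5: [973/15, 136, 601/15]
after L3 α=6/7: [22843/105, 1108/7, 10321/105]
= [218, 158, 98]

(1,0) stack=L1,L2,L3,L4; from [0,0,0]:
+L1 (α=1/6) → [29, 83/6, 91/3]
+L2 (α=1/5) → [176/5, 694/15, 739/15]
+L3 (α=4/5) → [2256/25, 5974/75, 9139/75]
+L4 (α=3/5) → [8037/125, 15773/375, 22778/375]
= [64, 42, 61]

(2,0) stack=L1,L2,L3,L5; from [0,0,0]:
after L1 α=1/3: [45, 239/3, 70/3]
after L2 α=1/3: [290/3, 1060/9, 812/9]
after L3 α=1/2: [412/3, 2581/18, 928/9]
after L5 α=1/2: [512/3, 6775/36, 937/18]
= [171, 188, 52]

(2,3) stack=L1,L2,L3,L5; from [0,0,0]:
after L1 α=1/2: [233/2, 86, 35]
after L2 α=1/6: [1193/12, 241/3, 65]
after L3 α=5/6: [12713/72, 1478/9, 110/3]
after L5 α=1: [63, 225, 199]
= [63, 225, 199]

at x=2,y=2 over L1,L2,L3,L6:
after L1 α=2/3: [70/3, 144, 112/3]
after L2 α=1/5: [973/15, 136, 601/15]
after L3 α=6/7: [22843/105, 1108/7, 10321/105]
after L6 α=1/8: [12329/60, 297/2, 2809/30]
→ [205, 148, 94]

query (2,3) [L1,L2,L3,L6] — begin 0,0,0
after L1 α=1/2: [233/2, 86, 35]
after L2 α=1/6: [1193/12, 241/3, 65]
after L3 α=5/6: [12713/72, 1478/9, 110/3]
after L6 α=2/3: [45833/216, 3530/27, 326/9]
rounded: [212, 131, 36]


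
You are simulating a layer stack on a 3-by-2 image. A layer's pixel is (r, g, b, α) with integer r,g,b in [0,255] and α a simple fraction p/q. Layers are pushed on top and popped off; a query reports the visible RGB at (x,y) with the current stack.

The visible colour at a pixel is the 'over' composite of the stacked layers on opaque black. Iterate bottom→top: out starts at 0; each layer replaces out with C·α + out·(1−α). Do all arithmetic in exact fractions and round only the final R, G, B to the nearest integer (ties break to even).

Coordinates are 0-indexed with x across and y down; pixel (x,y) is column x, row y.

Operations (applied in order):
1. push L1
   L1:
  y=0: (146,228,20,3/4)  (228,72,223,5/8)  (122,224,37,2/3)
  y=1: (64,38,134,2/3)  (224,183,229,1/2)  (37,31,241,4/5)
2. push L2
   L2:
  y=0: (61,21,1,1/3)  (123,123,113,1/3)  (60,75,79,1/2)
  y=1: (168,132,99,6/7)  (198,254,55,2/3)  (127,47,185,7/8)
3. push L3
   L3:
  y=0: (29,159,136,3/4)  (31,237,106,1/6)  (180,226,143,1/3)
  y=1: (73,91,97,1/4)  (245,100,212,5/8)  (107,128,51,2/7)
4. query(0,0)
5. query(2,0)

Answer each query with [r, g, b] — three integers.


(0,0) stack=L1,L2,L3; from [0,0,0]:
L1 α=3/4: [219/2, 171, 15]
L2 α=1/3: [280/3, 121, 31/3]
L3 α=3/4: [541/12, 299/2, 1255/12]
→ [45, 150, 105]

at x=2,y=0 over L1,L2,L3:
L1 α=2/3: [244/3, 448/3, 74/3]
L2 α=1/2: [212/3, 673/6, 311/6]
L3 α=1/3: [964/9, 1351/9, 740/9]
= [107, 150, 82]


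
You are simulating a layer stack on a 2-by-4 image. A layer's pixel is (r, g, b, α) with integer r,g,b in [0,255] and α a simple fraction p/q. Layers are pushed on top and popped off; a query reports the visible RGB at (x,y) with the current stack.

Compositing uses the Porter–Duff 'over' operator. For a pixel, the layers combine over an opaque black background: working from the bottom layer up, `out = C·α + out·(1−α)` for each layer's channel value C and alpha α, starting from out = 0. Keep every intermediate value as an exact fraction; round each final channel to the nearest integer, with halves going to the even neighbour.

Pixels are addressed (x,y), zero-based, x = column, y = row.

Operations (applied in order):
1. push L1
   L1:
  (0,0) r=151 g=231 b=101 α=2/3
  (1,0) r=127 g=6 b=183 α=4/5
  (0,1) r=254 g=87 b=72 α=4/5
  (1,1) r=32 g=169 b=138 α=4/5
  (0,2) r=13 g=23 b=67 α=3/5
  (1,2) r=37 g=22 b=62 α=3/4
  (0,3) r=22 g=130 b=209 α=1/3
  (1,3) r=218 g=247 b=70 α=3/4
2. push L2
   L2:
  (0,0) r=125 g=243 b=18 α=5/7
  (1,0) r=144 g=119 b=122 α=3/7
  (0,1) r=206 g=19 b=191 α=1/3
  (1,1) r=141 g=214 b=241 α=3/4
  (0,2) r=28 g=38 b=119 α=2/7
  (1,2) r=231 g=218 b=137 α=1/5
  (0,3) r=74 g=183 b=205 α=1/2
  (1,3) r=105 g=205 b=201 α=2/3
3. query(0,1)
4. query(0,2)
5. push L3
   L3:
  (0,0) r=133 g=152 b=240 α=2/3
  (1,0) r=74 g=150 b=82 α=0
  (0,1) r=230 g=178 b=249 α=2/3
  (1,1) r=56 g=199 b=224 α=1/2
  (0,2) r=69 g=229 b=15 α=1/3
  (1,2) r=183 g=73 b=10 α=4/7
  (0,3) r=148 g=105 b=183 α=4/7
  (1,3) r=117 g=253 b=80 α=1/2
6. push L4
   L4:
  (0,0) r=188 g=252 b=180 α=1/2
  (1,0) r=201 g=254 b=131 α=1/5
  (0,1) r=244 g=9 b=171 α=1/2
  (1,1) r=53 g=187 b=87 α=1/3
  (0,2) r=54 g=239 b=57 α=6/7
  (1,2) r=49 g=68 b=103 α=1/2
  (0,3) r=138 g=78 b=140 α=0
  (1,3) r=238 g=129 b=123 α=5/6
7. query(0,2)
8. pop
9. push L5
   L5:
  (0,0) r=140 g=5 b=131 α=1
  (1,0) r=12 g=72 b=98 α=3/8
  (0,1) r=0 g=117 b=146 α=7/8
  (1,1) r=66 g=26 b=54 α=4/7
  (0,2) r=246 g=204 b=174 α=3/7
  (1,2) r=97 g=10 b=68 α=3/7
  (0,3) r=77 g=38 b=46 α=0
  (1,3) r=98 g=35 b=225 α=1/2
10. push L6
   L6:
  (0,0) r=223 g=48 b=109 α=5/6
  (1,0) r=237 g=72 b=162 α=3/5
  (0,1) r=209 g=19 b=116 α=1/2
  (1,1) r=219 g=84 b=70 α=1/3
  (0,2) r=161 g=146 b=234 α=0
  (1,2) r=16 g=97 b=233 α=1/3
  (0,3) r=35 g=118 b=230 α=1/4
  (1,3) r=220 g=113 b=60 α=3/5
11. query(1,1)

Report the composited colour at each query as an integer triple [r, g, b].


at x=0,y=1 over L1,L2:
L1 α=4/5: [1016/5, 348/5, 288/5]
L2 α=1/3: [3062/15, 791/15, 1531/15]
= [204, 53, 102]

at x=0,y=2 over L1,L2:
after L1 α=3/5: [39/5, 69/5, 201/5]
after L2 α=2/7: [95/7, 145/7, 439/7]
rounded: [14, 21, 63]

(0,2) stack=L1,L2,L3,L4; from [0,0,0]:
L1 α=3/5: [39/5, 69/5, 201/5]
L2 α=2/7: [95/7, 145/7, 439/7]
L3 α=1/3: [673/21, 631/7, 983/21]
L4 α=6/7: [7477/147, 10669/49, 8165/147]
= [51, 218, 56]

(1,1) stack=L1,L2,L3,L5,L6; from [0,0,0]:
+L1 (α=4/5) → [128/5, 676/5, 552/5]
+L2 (α=3/4) → [2243/20, 1943/10, 4167/20]
+L3 (α=1/2) → [3363/40, 3933/20, 8647/40]
+L5 (α=4/7) → [20649/280, 13879/140, 34581/280]
+L6 (α=1/3) → [17103/140, 19759/210, 44381/420]
rounded: [122, 94, 106]


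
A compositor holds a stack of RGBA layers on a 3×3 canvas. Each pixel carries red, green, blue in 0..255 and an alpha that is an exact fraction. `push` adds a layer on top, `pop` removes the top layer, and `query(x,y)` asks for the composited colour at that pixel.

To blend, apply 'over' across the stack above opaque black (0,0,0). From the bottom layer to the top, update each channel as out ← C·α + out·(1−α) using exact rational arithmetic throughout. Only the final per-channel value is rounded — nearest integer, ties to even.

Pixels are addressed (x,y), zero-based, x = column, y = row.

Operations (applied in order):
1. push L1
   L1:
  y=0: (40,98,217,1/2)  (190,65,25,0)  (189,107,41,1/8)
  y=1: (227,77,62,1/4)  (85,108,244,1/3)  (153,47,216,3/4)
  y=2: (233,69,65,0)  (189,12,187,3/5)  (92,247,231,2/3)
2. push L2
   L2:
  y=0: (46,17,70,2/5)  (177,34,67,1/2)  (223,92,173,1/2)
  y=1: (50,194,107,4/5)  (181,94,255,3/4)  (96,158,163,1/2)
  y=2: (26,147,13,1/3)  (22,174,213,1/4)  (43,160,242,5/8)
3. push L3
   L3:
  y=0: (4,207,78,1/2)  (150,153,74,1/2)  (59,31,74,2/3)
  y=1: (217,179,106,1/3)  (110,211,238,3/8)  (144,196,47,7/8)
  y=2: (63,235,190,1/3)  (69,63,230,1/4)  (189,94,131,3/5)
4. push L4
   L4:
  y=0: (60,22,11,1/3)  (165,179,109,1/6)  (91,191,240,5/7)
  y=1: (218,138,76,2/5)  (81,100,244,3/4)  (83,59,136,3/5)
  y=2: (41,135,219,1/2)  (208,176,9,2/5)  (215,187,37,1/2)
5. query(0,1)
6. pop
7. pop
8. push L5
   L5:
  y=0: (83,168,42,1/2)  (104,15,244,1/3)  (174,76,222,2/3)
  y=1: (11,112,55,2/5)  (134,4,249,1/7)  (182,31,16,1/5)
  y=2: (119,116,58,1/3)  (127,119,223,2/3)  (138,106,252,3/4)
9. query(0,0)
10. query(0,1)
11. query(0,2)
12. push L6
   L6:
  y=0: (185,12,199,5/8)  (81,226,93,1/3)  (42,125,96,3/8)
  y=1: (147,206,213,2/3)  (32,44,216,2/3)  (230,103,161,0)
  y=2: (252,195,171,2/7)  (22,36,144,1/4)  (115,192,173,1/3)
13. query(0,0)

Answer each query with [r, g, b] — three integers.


query (0,1) [L1,L2,L3,L4] — begin 0,0,0
+L1 (α=1/4) → [227/4, 77/4, 31/2]
+L2 (α=4/5) → [1027/20, 3181/20, 887/10]
+L3 (α=1/3) → [3197/30, 1657/10, 1417/15]
+L4 (α=2/5) → [7557/50, 7731/50, 2177/25]
rounded: [151, 155, 87]

(0,0) stack=L1,L2,L5; from [0,0,0]:
after L1 α=1/2: [20, 49, 217/2]
after L2 α=2/5: [152/5, 181/5, 931/10]
after L5 α=1/2: [567/10, 1021/10, 1351/20]
= [57, 102, 68]

(0,1) stack=L1,L2,L5; from [0,0,0]:
after L1 α=1/4: [227/4, 77/4, 31/2]
after L2 α=4/5: [1027/20, 3181/20, 887/10]
after L5 α=2/5: [3521/100, 14023/100, 3761/50]
rounded: [35, 140, 75]

at x=0,y=2 over L1,L2,L5:
+L1 (α=0) → [0, 0, 0]
+L2 (α=1/3) → [26/3, 49, 13/3]
+L5 (α=1/3) → [409/9, 214/3, 200/9]
rounded: [45, 71, 22]

(0,0) stack=L1,L2,L5,L6; from [0,0,0]:
+L1 (α=1/2) → [20, 49, 217/2]
+L2 (α=2/5) → [152/5, 181/5, 931/10]
+L5 (α=1/2) → [567/10, 1021/10, 1351/20]
+L6 (α=5/8) → [10951/80, 3663/80, 23953/160]
→ [137, 46, 150]


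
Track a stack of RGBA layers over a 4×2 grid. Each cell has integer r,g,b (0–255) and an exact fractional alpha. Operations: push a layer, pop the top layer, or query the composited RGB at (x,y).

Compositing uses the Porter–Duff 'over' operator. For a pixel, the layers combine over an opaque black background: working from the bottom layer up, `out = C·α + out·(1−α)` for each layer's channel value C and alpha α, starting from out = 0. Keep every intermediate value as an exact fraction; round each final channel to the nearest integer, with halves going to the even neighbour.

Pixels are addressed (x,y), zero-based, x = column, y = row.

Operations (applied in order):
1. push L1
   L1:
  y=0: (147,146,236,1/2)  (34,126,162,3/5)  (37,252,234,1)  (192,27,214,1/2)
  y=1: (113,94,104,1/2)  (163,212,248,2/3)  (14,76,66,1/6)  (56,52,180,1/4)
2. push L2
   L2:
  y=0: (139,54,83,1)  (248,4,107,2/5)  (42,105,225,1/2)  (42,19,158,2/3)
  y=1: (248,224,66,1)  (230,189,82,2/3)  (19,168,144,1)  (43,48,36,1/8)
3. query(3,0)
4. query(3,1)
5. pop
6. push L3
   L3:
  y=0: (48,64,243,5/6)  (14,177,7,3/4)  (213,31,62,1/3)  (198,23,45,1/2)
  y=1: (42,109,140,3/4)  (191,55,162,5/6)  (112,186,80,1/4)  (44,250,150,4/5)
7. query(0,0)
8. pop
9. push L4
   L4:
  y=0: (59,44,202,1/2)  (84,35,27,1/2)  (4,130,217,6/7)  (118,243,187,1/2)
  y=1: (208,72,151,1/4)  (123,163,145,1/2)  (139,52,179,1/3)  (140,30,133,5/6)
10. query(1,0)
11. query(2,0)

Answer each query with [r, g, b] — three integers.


at x=3,y=0 over L1,L2:
+L1 (α=1/2) → [96, 27/2, 107]
+L2 (α=2/3) → [60, 103/6, 141]
→ [60, 17, 141]

query (3,1) [L1,L2] — begin 0,0,0
+L1 (α=1/4) → [14, 13, 45]
+L2 (α=1/8) → [141/8, 139/8, 351/8]
rounded: [18, 17, 44]

at x=0,y=0 over L1,L3:
+L1 (α=1/2) → [147/2, 73, 118]
+L3 (α=5/6) → [209/4, 131/2, 1333/6]
= [52, 66, 222]

(1,0) stack=L1,L4; from [0,0,0]:
+L1 (α=3/5) → [102/5, 378/5, 486/5]
+L4 (α=1/2) → [261/5, 553/10, 621/10]
rounded: [52, 55, 62]

query (2,0) [L1,L4] — begin 0,0,0
L1 α=1: [37, 252, 234]
L4 α=6/7: [61/7, 1032/7, 1536/7]
rounded: [9, 147, 219]


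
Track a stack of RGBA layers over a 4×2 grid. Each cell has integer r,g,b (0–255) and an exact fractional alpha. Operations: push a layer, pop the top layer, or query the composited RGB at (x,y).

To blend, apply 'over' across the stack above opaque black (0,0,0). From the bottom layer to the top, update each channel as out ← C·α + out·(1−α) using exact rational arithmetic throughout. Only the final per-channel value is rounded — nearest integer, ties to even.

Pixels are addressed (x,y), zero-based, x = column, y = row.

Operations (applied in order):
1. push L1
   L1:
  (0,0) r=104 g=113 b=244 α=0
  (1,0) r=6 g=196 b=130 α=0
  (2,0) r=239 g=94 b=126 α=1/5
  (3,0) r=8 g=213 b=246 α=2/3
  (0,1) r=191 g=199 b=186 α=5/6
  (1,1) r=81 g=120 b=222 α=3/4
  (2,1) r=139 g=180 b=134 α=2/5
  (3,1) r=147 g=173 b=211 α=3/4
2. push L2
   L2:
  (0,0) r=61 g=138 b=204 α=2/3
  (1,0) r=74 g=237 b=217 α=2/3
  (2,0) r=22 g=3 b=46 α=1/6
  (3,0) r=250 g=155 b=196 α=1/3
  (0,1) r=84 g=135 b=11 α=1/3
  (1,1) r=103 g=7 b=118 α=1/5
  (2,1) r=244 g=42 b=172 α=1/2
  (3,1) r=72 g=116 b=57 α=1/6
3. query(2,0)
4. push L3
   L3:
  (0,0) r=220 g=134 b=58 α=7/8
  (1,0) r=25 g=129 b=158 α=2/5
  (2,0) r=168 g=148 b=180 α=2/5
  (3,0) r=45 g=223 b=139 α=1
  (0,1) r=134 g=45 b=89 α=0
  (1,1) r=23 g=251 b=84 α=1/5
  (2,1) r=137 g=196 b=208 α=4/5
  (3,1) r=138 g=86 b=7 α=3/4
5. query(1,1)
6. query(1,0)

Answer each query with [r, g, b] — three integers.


(2,0) stack=L1,L2; from [0,0,0]:
+L1 (α=1/5) → [239/5, 94/5, 126/5]
+L2 (α=1/6) → [87/2, 97/6, 86/3]
rounded: [44, 16, 29]

query (1,1) [L1,L2,L3] — begin 0,0,0
L1 α=3/4: [243/4, 90, 333/2]
L2 α=1/5: [346/5, 367/5, 784/5]
L3 α=1/5: [1499/25, 2723/25, 3556/25]
= [60, 109, 142]

(1,0) stack=L1,L2,L3; from [0,0,0]:
+L1 (α=0) → [0, 0, 0]
+L2 (α=2/3) → [148/3, 158, 434/3]
+L3 (α=2/5) → [198/5, 732/5, 150]
rounded: [40, 146, 150]


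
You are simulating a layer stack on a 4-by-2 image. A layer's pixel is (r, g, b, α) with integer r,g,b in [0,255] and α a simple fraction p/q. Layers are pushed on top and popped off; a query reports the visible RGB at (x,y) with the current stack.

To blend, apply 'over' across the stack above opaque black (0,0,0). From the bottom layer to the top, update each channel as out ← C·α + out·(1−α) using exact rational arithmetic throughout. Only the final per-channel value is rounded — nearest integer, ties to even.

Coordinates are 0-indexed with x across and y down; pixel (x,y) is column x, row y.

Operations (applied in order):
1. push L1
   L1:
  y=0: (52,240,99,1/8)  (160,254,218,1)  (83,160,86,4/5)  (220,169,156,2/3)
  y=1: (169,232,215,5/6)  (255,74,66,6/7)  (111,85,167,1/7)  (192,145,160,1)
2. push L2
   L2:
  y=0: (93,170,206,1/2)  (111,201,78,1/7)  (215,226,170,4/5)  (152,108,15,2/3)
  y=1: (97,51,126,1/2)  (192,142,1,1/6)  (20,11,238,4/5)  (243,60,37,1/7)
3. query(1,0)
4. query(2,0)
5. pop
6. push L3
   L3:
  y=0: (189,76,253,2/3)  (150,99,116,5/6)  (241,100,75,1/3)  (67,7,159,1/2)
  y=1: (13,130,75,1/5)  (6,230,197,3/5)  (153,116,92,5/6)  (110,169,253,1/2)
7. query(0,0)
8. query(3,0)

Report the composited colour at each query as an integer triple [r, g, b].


query (1,0) [L1,L2] — begin 0,0,0
+L1 (α=1) → [160, 254, 218]
+L2 (α=1/7) → [153, 1725/7, 198]
rounded: [153, 246, 198]

at x=2,y=0 over L1,L2:
after L1 α=4/5: [332/5, 128, 344/5]
after L2 α=4/5: [4632/25, 1032/5, 3744/25]
→ [185, 206, 150]

query (0,0) [L1,L3] — begin 0,0,0
+L1 (α=1/8) → [13/2, 30, 99/8]
+L3 (α=2/3) → [769/6, 182/3, 4147/24]
→ [128, 61, 173]

at x=3,y=0 over L1,L3:
L1 α=2/3: [440/3, 338/3, 104]
L3 α=1/2: [641/6, 359/6, 263/2]
rounded: [107, 60, 132]


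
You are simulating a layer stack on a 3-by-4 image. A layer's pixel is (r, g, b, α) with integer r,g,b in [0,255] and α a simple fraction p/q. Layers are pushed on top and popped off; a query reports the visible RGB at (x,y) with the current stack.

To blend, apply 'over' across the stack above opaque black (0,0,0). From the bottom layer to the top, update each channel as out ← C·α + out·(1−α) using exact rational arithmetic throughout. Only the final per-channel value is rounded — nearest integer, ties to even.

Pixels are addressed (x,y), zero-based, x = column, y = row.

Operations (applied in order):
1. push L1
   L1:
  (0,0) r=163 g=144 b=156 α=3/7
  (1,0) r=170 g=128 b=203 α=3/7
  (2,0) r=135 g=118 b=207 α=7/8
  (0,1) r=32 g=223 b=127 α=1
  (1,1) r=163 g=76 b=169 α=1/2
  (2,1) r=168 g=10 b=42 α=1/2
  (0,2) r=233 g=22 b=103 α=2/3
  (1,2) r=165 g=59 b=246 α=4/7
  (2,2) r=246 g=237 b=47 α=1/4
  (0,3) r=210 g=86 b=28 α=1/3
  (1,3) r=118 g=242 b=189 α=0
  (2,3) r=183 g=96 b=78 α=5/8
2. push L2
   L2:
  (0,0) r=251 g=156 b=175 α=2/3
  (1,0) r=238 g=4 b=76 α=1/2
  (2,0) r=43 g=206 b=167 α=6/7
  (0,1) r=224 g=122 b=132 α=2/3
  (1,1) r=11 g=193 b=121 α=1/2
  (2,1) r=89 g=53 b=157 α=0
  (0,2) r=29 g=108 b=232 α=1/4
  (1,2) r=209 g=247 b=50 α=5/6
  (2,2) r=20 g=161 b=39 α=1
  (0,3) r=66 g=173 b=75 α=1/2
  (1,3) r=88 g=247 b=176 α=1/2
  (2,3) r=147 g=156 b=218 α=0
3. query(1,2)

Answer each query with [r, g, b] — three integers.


(1,2) stack=L1,L2; from [0,0,0]:
+L1 (α=4/7) → [660/7, 236/7, 984/7]
+L2 (α=5/6) → [7975/42, 8881/42, 1367/21]
= [190, 211, 65]


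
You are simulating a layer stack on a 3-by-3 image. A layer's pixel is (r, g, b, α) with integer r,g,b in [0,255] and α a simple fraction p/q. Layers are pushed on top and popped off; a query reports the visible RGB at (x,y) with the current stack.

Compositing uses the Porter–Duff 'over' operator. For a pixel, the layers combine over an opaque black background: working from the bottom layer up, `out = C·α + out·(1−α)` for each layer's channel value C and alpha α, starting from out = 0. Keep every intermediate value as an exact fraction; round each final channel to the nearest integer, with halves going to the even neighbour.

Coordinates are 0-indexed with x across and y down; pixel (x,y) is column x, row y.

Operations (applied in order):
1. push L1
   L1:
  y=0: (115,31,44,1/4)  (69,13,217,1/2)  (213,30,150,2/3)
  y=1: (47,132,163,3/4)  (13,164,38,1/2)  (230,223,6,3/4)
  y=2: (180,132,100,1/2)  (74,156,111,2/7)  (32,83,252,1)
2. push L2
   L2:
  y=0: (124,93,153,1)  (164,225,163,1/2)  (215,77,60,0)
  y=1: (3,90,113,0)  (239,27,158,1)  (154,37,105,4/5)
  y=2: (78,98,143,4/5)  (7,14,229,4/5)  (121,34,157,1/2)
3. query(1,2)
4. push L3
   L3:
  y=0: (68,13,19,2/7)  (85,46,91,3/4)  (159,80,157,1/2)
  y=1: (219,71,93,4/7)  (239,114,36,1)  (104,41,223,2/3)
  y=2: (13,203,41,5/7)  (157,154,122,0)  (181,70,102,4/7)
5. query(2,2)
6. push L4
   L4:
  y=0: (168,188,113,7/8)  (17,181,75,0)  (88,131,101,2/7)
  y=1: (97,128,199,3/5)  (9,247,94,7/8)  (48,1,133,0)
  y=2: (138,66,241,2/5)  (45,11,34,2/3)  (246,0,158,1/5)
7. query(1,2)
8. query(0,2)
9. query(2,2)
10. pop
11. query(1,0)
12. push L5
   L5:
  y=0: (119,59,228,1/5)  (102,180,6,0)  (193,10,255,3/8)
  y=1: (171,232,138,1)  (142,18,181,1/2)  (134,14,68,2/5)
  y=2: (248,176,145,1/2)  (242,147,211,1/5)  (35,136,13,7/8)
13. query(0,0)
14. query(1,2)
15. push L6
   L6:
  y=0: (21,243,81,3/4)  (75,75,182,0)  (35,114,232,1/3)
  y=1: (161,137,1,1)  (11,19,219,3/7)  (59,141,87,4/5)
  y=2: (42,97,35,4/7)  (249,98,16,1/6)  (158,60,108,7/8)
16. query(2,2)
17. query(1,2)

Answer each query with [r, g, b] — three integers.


(1,2) stack=L1,L2; from [0,0,0]:
+L1 (α=2/7) → [148/7, 312/7, 222/7]
+L2 (α=4/5) → [344/35, 704/35, 6634/35]
→ [10, 20, 190]

(2,2) stack=L1,L2,L3; from [0,0,0]:
L1 α=1: [32, 83, 252]
L2 α=1/2: [153/2, 117/2, 409/2]
L3 α=4/7: [1907/14, 911/14, 2043/14]
rounded: [136, 65, 146]

(1,2) stack=L1,L2,L3,L4; from [0,0,0]:
L1 α=2/7: [148/7, 312/7, 222/7]
L2 α=4/5: [344/35, 704/35, 6634/35]
L3 α=0: [344/35, 704/35, 6634/35]
L4 α=2/3: [3494/105, 1474/105, 9014/105]
rounded: [33, 14, 86]

query (0,2) [L1,L2,L3,L4] — begin 0,0,0
L1 α=1/2: [90, 66, 50]
L2 α=4/5: [402/5, 458/5, 622/5]
L3 α=5/7: [1129/35, 5991/35, 2269/35]
L4 α=2/5: [13047/175, 22593/175, 23677/175]
→ [75, 129, 135]

(2,2) stack=L1,L2,L3,L4; from [0,0,0]:
L1 α=1: [32, 83, 252]
L2 α=1/2: [153/2, 117/2, 409/2]
L3 α=4/7: [1907/14, 911/14, 2043/14]
L4 α=1/5: [5536/35, 1822/35, 5192/35]
→ [158, 52, 148]

(1,0) stack=L1,L2,L3; from [0,0,0]:
after L1 α=1/2: [69/2, 13/2, 217/2]
after L2 α=1/2: [397/4, 463/4, 543/4]
after L3 α=3/4: [1417/16, 1015/16, 1635/16]
rounded: [89, 63, 102]

query (0,0) [L1,L2,L3,L5] — begin 0,0,0
after L1 α=1/4: [115/4, 31/4, 11]
after L2 α=1: [124, 93, 153]
after L3 α=2/7: [108, 491/7, 803/7]
after L5 α=1/5: [551/5, 2377/35, 4808/35]
= [110, 68, 137]

(1,2) stack=L1,L2,L3,L5; from [0,0,0]:
+L1 (α=2/7) → [148/7, 312/7, 222/7]
+L2 (α=4/5) → [344/35, 704/35, 6634/35]
+L3 (α=0) → [344/35, 704/35, 6634/35]
+L5 (α=1/5) → [9846/175, 7961/175, 33921/175]
→ [56, 45, 194]

(2,2) stack=L1,L2,L3,L5,L6; from [0,0,0]:
L1 α=1: [32, 83, 252]
L2 α=1/2: [153/2, 117/2, 409/2]
L3 α=4/7: [1907/14, 911/14, 2043/14]
L5 α=7/8: [5337/112, 14239/112, 3317/112]
L6 α=7/8: [129209/896, 61279/896, 87989/896]
rounded: [144, 68, 98]

query (1,2) [L1,L2,L3,L5,L6] — begin 0,0,0
+L1 (α=2/7) → [148/7, 312/7, 222/7]
+L2 (α=4/5) → [344/35, 704/35, 6634/35]
+L3 (α=0) → [344/35, 704/35, 6634/35]
+L5 (α=1/5) → [9846/175, 7961/175, 33921/175]
+L6 (α=1/6) → [6187/70, 3797/70, 34481/210]
→ [88, 54, 164]


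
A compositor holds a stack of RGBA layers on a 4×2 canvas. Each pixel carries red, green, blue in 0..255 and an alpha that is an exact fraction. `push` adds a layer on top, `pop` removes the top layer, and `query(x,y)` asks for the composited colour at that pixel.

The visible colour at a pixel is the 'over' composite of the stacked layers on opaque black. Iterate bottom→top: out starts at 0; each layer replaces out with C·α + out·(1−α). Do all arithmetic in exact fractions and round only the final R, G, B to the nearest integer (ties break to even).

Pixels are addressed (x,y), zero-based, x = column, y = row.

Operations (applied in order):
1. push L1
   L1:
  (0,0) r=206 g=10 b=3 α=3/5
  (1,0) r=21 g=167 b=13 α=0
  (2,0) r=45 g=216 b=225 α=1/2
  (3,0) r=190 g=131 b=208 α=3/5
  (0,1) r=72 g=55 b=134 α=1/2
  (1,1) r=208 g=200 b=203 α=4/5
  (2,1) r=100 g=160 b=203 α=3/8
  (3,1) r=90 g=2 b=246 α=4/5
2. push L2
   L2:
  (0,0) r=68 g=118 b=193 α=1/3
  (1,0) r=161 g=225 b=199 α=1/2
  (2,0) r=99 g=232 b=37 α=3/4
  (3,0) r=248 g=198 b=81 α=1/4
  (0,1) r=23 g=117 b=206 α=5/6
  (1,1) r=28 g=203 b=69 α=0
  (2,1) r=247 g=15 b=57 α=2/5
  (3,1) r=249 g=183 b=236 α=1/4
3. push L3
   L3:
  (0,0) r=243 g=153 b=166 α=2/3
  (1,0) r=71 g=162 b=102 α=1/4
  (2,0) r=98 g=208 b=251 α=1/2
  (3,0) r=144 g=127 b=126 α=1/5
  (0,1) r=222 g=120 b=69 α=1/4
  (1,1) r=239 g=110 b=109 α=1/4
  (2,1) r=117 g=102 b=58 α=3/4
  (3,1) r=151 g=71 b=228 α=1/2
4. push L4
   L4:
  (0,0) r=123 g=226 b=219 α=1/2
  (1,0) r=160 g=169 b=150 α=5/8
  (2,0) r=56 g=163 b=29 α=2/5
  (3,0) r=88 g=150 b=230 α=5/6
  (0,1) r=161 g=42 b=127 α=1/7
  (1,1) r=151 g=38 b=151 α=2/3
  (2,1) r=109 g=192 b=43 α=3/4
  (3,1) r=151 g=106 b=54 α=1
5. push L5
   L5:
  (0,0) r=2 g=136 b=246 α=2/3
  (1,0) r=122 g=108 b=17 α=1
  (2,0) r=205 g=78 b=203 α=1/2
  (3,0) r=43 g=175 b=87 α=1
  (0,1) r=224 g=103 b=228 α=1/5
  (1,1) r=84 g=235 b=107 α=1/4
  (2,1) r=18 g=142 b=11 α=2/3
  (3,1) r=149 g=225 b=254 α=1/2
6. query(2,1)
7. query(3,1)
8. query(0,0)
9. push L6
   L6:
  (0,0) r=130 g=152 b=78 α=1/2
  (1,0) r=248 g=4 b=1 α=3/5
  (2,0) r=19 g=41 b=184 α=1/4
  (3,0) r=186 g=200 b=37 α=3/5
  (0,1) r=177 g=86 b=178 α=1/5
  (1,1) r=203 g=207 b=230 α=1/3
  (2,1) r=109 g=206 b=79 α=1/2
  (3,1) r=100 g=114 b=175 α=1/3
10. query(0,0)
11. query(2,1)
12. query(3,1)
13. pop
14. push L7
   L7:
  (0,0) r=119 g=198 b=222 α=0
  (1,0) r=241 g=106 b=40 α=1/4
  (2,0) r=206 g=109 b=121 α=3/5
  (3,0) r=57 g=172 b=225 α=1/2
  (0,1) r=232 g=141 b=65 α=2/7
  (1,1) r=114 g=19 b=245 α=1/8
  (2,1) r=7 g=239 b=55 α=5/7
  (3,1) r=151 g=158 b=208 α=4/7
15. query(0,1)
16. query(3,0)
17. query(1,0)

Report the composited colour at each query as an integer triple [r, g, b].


at x=2,y=1 over L1,L2,L3,L4,L5:
L1 α=3/8: [75/2, 60, 609/8]
L2 α=2/5: [1213/10, 42, 2739/40]
L3 α=3/4: [4723/40, 87, 9699/160]
L4 α=3/4: [17803/160, 663/4, 30339/640]
L5 α=2/3: [23563/480, 1799/12, 44419/1920]
→ [49, 150, 23]

(3,1) stack=L1,L2,L3,L4,L5; from [0,0,0]:
L1 α=4/5: [72, 8/5, 984/5]
L2 α=1/4: [465/4, 939/20, 1033/5]
L3 α=1/2: [1069/8, 2359/40, 2173/10]
L4 α=1: [151, 106, 54]
L5 α=1/2: [150, 331/2, 154]
→ [150, 166, 154]

query (0,0) [L1,L2,L3,L4,L5] — begin 0,0,0
L1 α=3/5: [618/5, 6, 9/5]
L2 α=1/3: [1576/15, 130/3, 983/15]
L3 α=2/3: [8866/45, 1048/9, 5963/45]
L4 α=1/2: [14401/90, 1541/9, 7909/45]
L5 α=2/3: [14761/270, 3989/27, 30049/135]
rounded: [55, 148, 223]

query (0,0) [L1,L2,L3,L4,L5,L6] — begin 0,0,0
+L1 (α=3/5) → [618/5, 6, 9/5]
+L2 (α=1/3) → [1576/15, 130/3, 983/15]
+L3 (α=2/3) → [8866/45, 1048/9, 5963/45]
+L4 (α=1/2) → [14401/90, 1541/9, 7909/45]
+L5 (α=2/3) → [14761/270, 3989/27, 30049/135]
+L6 (α=1/2) → [49861/540, 8093/54, 40579/270]
→ [92, 150, 150]

at x=2,y=1 over L1,L2,L3,L4,L5,L6:
L1 α=3/8: [75/2, 60, 609/8]
L2 α=2/5: [1213/10, 42, 2739/40]
L3 α=3/4: [4723/40, 87, 9699/160]
L4 α=3/4: [17803/160, 663/4, 30339/640]
L5 α=2/3: [23563/480, 1799/12, 44419/1920]
L6 α=1/2: [75883/960, 4271/24, 196099/3840]
= [79, 178, 51]

(3,1) stack=L1,L2,L3,L4,L5,L6; from [0,0,0]:
L1 α=4/5: [72, 8/5, 984/5]
L2 α=1/4: [465/4, 939/20, 1033/5]
L3 α=1/2: [1069/8, 2359/40, 2173/10]
L4 α=1: [151, 106, 54]
L5 α=1/2: [150, 331/2, 154]
L6 α=1/3: [400/3, 445/3, 161]
= [133, 148, 161]

(0,1) stack=L1,L2,L3,L4,L5,L7; from [0,0,0]:
after L1 α=1/2: [36, 55/2, 67]
after L2 α=5/6: [151/6, 1225/12, 1097/6]
after L3 α=1/4: [595/8, 1705/16, 1235/8]
after L4 α=1/7: [347/4, 5451/56, 4213/28]
after L5 α=1/5: [571/5, 6893/70, 5809/35]
after L7 α=2/7: [1035/7, 10841/98, 6719/49]
rounded: [148, 111, 137]

(3,0) stack=L1,L2,L3,L4,L5,L7; from [0,0,0]:
+L1 (α=3/5) → [114, 393/5, 624/5]
+L2 (α=1/4) → [295/2, 2169/20, 2277/20]
+L3 (α=1/5) → [734/5, 2804/25, 2907/25]
+L4 (α=5/6) → [489/5, 10777/75, 31657/150]
+L5 (α=1) → [43, 175, 87]
+L7 (α=1/2) → [50, 347/2, 156]
→ [50, 174, 156]

(1,0) stack=L1,L2,L3,L4,L5,L7; from [0,0,0]:
+L1 (α=0) → [0, 0, 0]
+L2 (α=1/2) → [161/2, 225/2, 199/2]
+L3 (α=1/4) → [625/8, 999/8, 801/8]
+L4 (α=5/8) → [8275/64, 9757/64, 8403/64]
+L5 (α=1) → [122, 108, 17]
+L7 (α=1/4) → [607/4, 215/2, 91/4]
→ [152, 108, 23]


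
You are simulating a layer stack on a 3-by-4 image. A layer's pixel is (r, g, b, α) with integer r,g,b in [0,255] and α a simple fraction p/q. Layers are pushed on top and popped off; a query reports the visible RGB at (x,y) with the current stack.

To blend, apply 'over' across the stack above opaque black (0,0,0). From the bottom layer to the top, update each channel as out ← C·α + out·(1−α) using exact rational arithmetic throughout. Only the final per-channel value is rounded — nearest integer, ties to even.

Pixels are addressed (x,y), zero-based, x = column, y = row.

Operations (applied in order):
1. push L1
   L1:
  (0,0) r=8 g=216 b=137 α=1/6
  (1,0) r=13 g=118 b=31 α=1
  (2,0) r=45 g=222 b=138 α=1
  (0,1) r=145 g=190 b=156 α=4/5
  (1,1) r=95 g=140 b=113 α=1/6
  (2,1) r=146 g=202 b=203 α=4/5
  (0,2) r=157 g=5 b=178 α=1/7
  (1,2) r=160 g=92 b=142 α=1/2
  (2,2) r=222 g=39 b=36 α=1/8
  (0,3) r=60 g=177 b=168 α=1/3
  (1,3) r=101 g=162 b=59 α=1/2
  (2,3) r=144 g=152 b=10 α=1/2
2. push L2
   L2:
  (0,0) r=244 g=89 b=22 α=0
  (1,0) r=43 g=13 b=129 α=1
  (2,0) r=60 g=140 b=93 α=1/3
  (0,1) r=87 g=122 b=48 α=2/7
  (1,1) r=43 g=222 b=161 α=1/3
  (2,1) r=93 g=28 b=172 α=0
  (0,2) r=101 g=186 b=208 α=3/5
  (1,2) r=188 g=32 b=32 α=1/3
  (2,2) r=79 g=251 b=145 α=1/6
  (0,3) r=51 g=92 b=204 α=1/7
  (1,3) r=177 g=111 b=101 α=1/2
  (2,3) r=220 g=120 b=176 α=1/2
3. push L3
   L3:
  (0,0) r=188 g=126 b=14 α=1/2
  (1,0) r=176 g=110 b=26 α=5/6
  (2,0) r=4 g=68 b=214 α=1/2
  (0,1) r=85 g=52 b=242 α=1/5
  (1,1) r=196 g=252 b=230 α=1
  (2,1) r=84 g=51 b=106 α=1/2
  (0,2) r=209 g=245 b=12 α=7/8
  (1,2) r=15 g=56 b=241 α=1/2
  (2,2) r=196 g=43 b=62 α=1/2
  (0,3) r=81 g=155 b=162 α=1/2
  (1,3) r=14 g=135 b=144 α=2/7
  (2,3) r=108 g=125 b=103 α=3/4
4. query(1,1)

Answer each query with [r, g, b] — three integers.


query (1,1) [L1,L2,L3] — begin 0,0,0
+L1 (α=1/6) → [95/6, 70/3, 113/6]
+L2 (α=1/3) → [224/9, 806/9, 596/9]
+L3 (α=1) → [196, 252, 230]
= [196, 252, 230]


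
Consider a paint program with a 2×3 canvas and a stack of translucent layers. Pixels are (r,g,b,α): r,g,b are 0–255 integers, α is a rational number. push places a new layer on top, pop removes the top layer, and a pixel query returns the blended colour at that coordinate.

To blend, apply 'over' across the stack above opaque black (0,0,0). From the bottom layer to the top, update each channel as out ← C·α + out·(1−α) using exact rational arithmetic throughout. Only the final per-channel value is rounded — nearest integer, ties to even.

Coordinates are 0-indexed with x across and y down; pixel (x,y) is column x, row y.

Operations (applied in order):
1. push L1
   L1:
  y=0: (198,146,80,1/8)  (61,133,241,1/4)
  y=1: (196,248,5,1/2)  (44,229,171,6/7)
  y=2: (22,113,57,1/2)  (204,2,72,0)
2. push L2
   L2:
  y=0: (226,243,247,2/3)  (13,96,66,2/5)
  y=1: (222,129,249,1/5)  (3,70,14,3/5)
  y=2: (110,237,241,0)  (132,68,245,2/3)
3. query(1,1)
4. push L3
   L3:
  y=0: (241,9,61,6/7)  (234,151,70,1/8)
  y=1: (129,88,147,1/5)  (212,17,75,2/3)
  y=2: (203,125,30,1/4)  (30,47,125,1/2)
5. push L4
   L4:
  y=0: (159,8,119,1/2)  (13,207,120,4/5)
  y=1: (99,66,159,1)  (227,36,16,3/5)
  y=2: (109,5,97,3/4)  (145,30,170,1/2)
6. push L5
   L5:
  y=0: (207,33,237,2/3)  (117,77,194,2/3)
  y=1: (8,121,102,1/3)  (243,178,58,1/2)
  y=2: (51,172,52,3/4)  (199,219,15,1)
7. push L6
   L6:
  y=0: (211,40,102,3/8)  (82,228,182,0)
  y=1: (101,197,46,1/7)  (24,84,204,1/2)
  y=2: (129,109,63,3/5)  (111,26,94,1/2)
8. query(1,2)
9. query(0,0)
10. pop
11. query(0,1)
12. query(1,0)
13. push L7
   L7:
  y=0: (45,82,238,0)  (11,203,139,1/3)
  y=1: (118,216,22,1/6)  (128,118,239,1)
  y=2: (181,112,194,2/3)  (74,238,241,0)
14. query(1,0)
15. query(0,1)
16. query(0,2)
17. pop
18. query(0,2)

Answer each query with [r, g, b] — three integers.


query (1,1) [L1,L2] — begin 0,0,0
after L1 α=6/7: [264/7, 1374/7, 1026/7]
after L2 α=3/5: [591/35, 4218/35, 2346/35]
rounded: [17, 121, 67]

at x=1,y=2 over L1,L2,L3,L4,L5,L6:
L1 α=0: [0, 0, 0]
L2 α=2/3: [88, 136/3, 490/3]
L3 α=1/2: [59, 277/6, 865/6]
L4 α=1/2: [102, 457/12, 1885/12]
L5 α=1: [199, 219, 15]
L6 α=1/2: [155, 245/2, 109/2]
= [155, 122, 54]

query (0,0) [L1,L2,L3,L4,L5,L6] — begin 0,0,0
+L1 (α=1/8) → [99/4, 73/4, 10]
+L2 (α=2/3) → [1907/12, 2017/12, 168]
+L3 (α=6/7) → [19259/84, 2665/84, 534/7]
+L4 (α=1/2) → [32615/168, 3337/168, 1367/14]
+L5 (α=2/3) → [102167/504, 14425/504, 8003/42]
+L6 (α=3/8) → [829867/4032, 132605/4032, 52867/336]
= [206, 33, 157]

query (0,1) [L1,L2,L3,L4,L5] — begin 0,0,0
L1 α=1/2: [98, 124, 5/2]
L2 α=1/5: [614/5, 125, 259/5]
L3 α=1/5: [3101/25, 588/5, 1771/25]
L4 α=1: [99, 66, 159]
L5 α=1/3: [206/3, 253/3, 140]
= [69, 84, 140]

at x=1,y=0 over L1,L2,L3,L4,L5:
after L1 α=1/4: [61/4, 133/4, 241/4]
after L2 α=2/5: [287/20, 1167/20, 1251/20]
after L3 α=1/8: [6689/160, 11189/160, 10157/160]
after L4 α=4/5: [15009/800, 143669/800, 86957/800]
after L5 α=2/3: [67403/800, 266869/2400, 397357/2400]
→ [84, 111, 166]

at x=1,y=0 over L1,L2,L3,L4,L5,L7:
after L1 α=1/4: [61/4, 133/4, 241/4]
after L2 α=2/5: [287/20, 1167/20, 1251/20]
after L3 α=1/8: [6689/160, 11189/160, 10157/160]
after L4 α=4/5: [15009/800, 143669/800, 86957/800]
after L5 α=2/3: [67403/800, 266869/2400, 397357/2400]
after L7 α=1/3: [71803/1200, 510469/3600, 564157/3600]
= [60, 142, 157]

(0,1) stack=L1,L2,L3,L4,L5,L7; from [0,0,0]:
L1 α=1/2: [98, 124, 5/2]
L2 α=1/5: [614/5, 125, 259/5]
L3 α=1/5: [3101/25, 588/5, 1771/25]
L4 α=1: [99, 66, 159]
L5 α=1/3: [206/3, 253/3, 140]
L7 α=1/6: [692/9, 1913/18, 361/3]
= [77, 106, 120]

query (0,2) [L1,L2,L3,L4,L5,L7] — begin 0,0,0
L1 α=1/2: [11, 113/2, 57/2]
L2 α=0: [11, 113/2, 57/2]
L3 α=1/4: [59, 589/8, 231/8]
L4 α=3/4: [193/2, 709/32, 2559/32]
L5 α=3/4: [499/8, 17221/128, 7551/128]
L7 α=2/3: [3395/24, 45893/384, 57215/384]
rounded: [141, 120, 149]

query (0,2) [L1,L2,L3,L4,L5] — begin 0,0,0
+L1 (α=1/2) → [11, 113/2, 57/2]
+L2 (α=0) → [11, 113/2, 57/2]
+L3 (α=1/4) → [59, 589/8, 231/8]
+L4 (α=3/4) → [193/2, 709/32, 2559/32]
+L5 (α=3/4) → [499/8, 17221/128, 7551/128]
rounded: [62, 135, 59]


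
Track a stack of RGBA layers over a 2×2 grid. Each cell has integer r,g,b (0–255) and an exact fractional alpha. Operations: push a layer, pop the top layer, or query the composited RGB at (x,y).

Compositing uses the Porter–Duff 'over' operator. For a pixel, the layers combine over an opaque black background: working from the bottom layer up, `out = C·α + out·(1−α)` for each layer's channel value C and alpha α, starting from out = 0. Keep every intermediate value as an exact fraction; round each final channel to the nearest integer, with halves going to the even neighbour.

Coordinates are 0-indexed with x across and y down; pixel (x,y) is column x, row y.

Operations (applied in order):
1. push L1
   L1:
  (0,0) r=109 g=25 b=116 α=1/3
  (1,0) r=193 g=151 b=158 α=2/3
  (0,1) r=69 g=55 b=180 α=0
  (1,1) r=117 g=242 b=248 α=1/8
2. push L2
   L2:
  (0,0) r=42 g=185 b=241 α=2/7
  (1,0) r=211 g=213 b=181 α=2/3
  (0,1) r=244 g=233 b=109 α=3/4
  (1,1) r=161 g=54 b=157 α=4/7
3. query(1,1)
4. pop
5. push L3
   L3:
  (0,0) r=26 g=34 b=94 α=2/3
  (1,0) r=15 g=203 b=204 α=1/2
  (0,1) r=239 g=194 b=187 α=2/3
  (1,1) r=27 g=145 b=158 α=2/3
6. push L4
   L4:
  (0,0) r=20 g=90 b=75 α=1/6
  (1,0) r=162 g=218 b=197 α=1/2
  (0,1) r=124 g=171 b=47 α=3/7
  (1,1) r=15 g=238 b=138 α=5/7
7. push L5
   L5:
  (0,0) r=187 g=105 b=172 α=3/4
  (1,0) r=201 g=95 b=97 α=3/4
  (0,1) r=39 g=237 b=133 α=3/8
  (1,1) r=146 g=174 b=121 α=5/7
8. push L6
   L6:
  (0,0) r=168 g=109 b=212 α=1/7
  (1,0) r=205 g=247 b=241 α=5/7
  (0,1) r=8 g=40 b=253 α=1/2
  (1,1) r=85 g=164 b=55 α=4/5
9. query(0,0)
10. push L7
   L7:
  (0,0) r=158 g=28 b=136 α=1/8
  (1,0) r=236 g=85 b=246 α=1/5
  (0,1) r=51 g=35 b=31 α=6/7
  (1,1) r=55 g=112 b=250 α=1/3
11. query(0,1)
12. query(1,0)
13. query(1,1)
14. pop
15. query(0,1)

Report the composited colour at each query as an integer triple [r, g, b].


(1,1) stack=L1,L2; from [0,0,0]:
L1 α=1/8: [117/8, 121/4, 31]
L2 α=4/7: [5503/56, 1227/28, 103]
rounded: [98, 44, 103]

query (0,0) [L1,L3,L4,L5,L6] — begin 0,0,0
after L1 α=1/3: [109/3, 25/3, 116/3]
after L3 α=2/3: [265/9, 229/9, 680/9]
after L4 α=1/6: [1505/54, 1955/54, 4075/54]
after L5 α=3/4: [31799/216, 18965/216, 31939/216]
after L6 α=1/7: [37847/252, 22889/252, 5653/36]
= [150, 91, 157]

(0,1) stack=L1,L3,L4,L5,L6,L7; from [0,0,0]:
after L1 α=0: [0, 0, 0]
after L3 α=2/3: [478/3, 388/3, 374/3]
after L4 α=3/7: [3028/21, 3091/21, 1919/21]
after L5 α=3/8: [17597/168, 15193/84, 8987/84]
after L6 α=1/2: [18941/336, 18553/168, 30239/168]
after L7 α=6/7: [121757/2352, 53833/1176, 61487/1176]
rounded: [52, 46, 52]

query (1,0) [L1,L3,L4,L5,L6,L7] — begin 0,0,0
L1 α=2/3: [386/3, 302/3, 316/3]
L3 α=1/2: [431/6, 911/6, 464/3]
L4 α=1/2: [1403/12, 2219/12, 1055/6]
L5 α=3/4: [8639/48, 5639/48, 2801/24]
L6 α=5/7: [33239/168, 35279/168, 17261/84]
L7 α=1/5: [43151/210, 38849/210, 22427/105]
= [205, 185, 214]

at x=1,y=1 over L1,L3,L4,L5,L6,L7:
+L1 (α=1/8) → [117/8, 121/4, 31]
+L3 (α=2/3) → [183/8, 427/4, 347/3]
+L4 (α=5/7) → [69/4, 401/2, 2764/21]
+L5 (α=5/7) → [1529/14, 1271/7, 18233/147]
+L6 (α=4/5) → [6289/70, 5863/35, 50573/735]
+L7 (α=1/3) → [2738/35, 15646/105, 284896/2205]
→ [78, 149, 129]

query (0,1) [L1,L3,L4,L5,L6] — begin 0,0,0
after L1 α=0: [0, 0, 0]
after L3 α=2/3: [478/3, 388/3, 374/3]
after L4 α=3/7: [3028/21, 3091/21, 1919/21]
after L5 α=3/8: [17597/168, 15193/84, 8987/84]
after L6 α=1/2: [18941/336, 18553/168, 30239/168]
rounded: [56, 110, 180]


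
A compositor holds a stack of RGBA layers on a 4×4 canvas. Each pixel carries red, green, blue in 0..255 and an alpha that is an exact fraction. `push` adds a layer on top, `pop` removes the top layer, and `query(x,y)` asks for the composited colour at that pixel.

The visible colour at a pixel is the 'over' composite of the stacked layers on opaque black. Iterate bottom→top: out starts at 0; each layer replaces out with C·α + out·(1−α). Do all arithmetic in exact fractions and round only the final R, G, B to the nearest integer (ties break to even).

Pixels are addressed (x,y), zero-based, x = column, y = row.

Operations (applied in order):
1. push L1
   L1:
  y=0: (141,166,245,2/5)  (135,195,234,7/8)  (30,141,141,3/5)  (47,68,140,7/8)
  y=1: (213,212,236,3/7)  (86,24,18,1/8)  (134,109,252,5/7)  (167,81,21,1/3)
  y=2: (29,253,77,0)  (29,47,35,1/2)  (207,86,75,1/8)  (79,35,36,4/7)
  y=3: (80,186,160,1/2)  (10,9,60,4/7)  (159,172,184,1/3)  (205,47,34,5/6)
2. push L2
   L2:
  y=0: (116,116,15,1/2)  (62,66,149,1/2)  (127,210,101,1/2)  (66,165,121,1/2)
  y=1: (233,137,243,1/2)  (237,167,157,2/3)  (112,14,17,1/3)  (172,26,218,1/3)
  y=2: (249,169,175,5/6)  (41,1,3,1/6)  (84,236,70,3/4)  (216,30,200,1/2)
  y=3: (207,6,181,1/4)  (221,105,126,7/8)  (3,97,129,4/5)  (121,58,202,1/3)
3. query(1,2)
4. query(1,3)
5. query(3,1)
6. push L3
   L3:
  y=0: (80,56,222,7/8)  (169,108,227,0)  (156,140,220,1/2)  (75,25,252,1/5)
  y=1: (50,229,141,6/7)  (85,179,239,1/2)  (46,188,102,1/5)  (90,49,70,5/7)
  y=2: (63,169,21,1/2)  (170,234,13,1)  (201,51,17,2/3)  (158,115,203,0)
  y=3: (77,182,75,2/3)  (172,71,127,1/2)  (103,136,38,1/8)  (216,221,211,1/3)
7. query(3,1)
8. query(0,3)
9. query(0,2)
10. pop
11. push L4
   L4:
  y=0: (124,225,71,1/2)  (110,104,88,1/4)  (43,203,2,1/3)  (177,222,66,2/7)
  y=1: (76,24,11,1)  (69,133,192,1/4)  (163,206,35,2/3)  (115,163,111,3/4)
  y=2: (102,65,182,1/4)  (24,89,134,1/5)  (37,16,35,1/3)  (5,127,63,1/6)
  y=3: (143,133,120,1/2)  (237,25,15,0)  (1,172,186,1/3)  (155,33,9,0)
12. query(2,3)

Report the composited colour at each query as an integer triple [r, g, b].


query (1,2) [L1,L2] — begin 0,0,0
+L1 (α=1/2) → [29/2, 47/2, 35/2]
+L2 (α=1/6) → [227/12, 79/4, 181/12]
→ [19, 20, 15]

(1,3) stack=L1,L2; from [0,0,0]:
L1 α=4/7: [40/7, 36/7, 240/7]
L2 α=7/8: [10869/56, 5181/56, 3207/28]
rounded: [194, 93, 115]

(3,1) stack=L1,L2; from [0,0,0]:
+L1 (α=1/3) → [167/3, 27, 7]
+L2 (α=1/3) → [850/9, 80/3, 232/3]
→ [94, 27, 77]

(3,1) stack=L1,L2,L3; from [0,0,0]:
L1 α=1/3: [167/3, 27, 7]
L2 α=1/3: [850/9, 80/3, 232/3]
L3 α=5/7: [5750/63, 895/21, 1514/21]
→ [91, 43, 72]

(0,3) stack=L1,L2,L3; from [0,0,0]:
after L1 α=1/2: [40, 93, 80]
after L2 α=1/4: [327/4, 285/4, 421/4]
after L3 α=2/3: [943/12, 1741/12, 1021/12]
= [79, 145, 85]

query (0,2) [L1,L2,L3] — begin 0,0,0
L1 α=0: [0, 0, 0]
L2 α=5/6: [415/2, 845/6, 875/6]
L3 α=1/2: [541/4, 1859/12, 1001/12]
= [135, 155, 83]

query (2,3) [L1,L2,L4] — begin 0,0,0
L1 α=1/3: [53, 172/3, 184/3]
L2 α=4/5: [13, 1336/15, 1732/15]
L4 α=1/3: [9, 5252/45, 6254/45]
→ [9, 117, 139]
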